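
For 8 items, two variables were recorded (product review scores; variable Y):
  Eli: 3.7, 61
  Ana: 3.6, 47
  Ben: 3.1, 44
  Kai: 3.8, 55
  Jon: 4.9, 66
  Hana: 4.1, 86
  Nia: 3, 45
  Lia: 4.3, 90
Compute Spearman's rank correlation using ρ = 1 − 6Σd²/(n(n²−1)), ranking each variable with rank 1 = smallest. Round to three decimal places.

0.881

Ranks of variable 1: 4, 3, 2, 5, 8, 6, 1, 7
Ranks of variable 2: 5, 3, 1, 4, 6, 7, 2, 8
d = r₁ − r₂: -1, 0, 1, 1, 2, -1, -1, -1
d²: 1, 0, 1, 1, 4, 1, 1, 1; Σd² = 10
ρ = 1 − 6·10/(8·63) = 1 − 60/504 = 0.881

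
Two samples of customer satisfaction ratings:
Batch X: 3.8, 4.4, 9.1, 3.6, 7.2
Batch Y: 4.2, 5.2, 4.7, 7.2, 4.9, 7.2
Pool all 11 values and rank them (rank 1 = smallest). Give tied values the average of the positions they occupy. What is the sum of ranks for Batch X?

Sorted (ascending): 3.6, 3.8, 4.2, 4.4, 4.7, 4.9, 5.2, 7.2, 7.2, 7.2, 9.1
The 3 values of 7.2 occupy positions 8–10 → average rank 9.
Batch X values → pooled ranks: 3.8→2, 4.4→4, 9.1→11, 3.6→1, 7.2→9
Rank sum = 2 + 4 + 11 + 1 + 9 = 27

27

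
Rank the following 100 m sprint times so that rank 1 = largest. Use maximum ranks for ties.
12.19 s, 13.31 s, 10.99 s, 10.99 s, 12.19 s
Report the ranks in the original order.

Sorted (descending): 13.31, 12.19, 12.19, 10.99, 10.99
The 2 values of 12.19 occupy positions 2–3 → each gets rank 3.
The 2 values of 10.99 occupy positions 4–5 → each gets rank 5.

3, 1, 5, 5, 3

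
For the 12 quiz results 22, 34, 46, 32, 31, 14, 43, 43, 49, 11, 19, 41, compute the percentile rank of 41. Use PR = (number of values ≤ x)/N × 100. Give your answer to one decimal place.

N = 12.
Strictly below 41: 7. Equal to 41: 1.
PR = 8/12 × 100 = 66.7

66.7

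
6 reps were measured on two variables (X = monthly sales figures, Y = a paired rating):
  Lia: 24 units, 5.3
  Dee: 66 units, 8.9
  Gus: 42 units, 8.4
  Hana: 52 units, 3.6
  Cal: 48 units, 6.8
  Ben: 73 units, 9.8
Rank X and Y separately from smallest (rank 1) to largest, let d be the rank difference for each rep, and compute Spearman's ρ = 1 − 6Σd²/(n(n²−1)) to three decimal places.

0.600

Ranks of variable 1: 1, 5, 2, 4, 3, 6
Ranks of variable 2: 2, 5, 4, 1, 3, 6
d = r₁ − r₂: -1, 0, -2, 3, 0, 0
d²: 1, 0, 4, 9, 0, 0; Σd² = 14
ρ = 1 − 6·14/(6·35) = 1 − 84/210 = 0.600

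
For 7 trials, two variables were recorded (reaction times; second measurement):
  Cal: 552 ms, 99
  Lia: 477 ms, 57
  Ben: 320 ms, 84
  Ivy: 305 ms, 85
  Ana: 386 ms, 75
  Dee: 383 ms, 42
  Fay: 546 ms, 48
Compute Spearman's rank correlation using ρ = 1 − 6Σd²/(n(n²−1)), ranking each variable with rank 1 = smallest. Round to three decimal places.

-0.036

Ranks of variable 1: 7, 5, 2, 1, 4, 3, 6
Ranks of variable 2: 7, 3, 5, 6, 4, 1, 2
d = r₁ − r₂: 0, 2, -3, -5, 0, 2, 4
d²: 0, 4, 9, 25, 0, 4, 16; Σd² = 58
ρ = 1 − 6·58/(7·48) = 1 − 348/336 = -0.036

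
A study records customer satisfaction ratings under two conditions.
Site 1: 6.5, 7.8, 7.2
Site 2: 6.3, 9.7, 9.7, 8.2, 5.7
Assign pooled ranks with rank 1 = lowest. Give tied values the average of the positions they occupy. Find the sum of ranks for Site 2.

Sorted (ascending): 5.7, 6.3, 6.5, 7.2, 7.8, 8.2, 9.7, 9.7
The 2 values of 9.7 occupy positions 7–8 → average rank (7+8)/2 = 7.5.
Site 2 values → pooled ranks: 6.3→2, 9.7→7.5, 9.7→7.5, 8.2→6, 5.7→1
Rank sum = 2 + 7.5 + 7.5 + 6 + 1 = 24

24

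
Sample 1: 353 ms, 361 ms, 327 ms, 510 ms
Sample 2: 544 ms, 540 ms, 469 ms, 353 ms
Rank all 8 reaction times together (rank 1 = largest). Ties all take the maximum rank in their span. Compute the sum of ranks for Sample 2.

14

Sorted (descending): 544, 540, 510, 469, 361, 353, 353, 327
The 2 values of 353 occupy positions 6–7 → each gets rank 7.
Sample 2 values → pooled ranks: 544→1, 540→2, 469→4, 353→7
Rank sum = 1 + 2 + 4 + 7 = 14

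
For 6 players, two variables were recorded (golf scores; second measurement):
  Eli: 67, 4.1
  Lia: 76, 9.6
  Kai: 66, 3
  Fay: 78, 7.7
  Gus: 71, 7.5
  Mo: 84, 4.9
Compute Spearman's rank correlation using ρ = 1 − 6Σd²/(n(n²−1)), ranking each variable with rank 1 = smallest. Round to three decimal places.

0.600

Ranks of variable 1: 2, 4, 1, 5, 3, 6
Ranks of variable 2: 2, 6, 1, 5, 4, 3
d = r₁ − r₂: 0, -2, 0, 0, -1, 3
d²: 0, 4, 0, 0, 1, 9; Σd² = 14
ρ = 1 − 6·14/(6·35) = 1 − 84/210 = 0.600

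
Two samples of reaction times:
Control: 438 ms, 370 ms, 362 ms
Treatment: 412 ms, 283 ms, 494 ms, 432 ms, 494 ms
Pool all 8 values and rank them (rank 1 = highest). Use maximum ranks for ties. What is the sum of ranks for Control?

Sorted (descending): 494, 494, 438, 432, 412, 370, 362, 283
The 2 values of 494 occupy positions 1–2 → each gets rank 2.
Control values → pooled ranks: 438→3, 370→6, 362→7
Rank sum = 3 + 6 + 7 = 16

16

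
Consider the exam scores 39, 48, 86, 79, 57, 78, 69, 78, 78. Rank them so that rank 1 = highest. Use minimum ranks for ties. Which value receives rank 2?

79

Sorted (descending): 86, 79, 78, 78, 78, 69, 57, 48, 39
The 3 values of 78 occupy positions 3–5 → each gets rank 3.
Rank 2 → value 79.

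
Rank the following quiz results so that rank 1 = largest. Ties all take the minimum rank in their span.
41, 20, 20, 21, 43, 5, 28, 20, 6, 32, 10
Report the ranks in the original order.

2, 6, 6, 5, 1, 11, 4, 6, 10, 3, 9

Sorted (descending): 43, 41, 32, 28, 21, 20, 20, 20, 10, 6, 5
The 3 values of 20 occupy positions 6–8 → each gets rank 6.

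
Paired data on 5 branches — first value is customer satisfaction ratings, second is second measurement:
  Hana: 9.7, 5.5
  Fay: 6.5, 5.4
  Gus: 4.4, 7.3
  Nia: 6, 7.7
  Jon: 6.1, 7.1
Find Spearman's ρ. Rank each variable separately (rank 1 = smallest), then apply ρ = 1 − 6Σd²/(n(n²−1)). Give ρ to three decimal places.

-0.800

Ranks of variable 1: 5, 4, 1, 2, 3
Ranks of variable 2: 2, 1, 4, 5, 3
d = r₁ − r₂: 3, 3, -3, -3, 0
d²: 9, 9, 9, 9, 0; Σd² = 36
ρ = 1 − 6·36/(5·24) = 1 − 216/120 = -0.800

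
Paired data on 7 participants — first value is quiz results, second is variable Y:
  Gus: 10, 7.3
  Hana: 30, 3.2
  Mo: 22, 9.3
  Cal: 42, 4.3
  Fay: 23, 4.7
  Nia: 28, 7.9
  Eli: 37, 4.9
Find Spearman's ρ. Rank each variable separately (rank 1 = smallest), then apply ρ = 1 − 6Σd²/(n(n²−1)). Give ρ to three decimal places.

-0.607

Ranks of variable 1: 1, 5, 2, 7, 3, 4, 6
Ranks of variable 2: 5, 1, 7, 2, 3, 6, 4
d = r₁ − r₂: -4, 4, -5, 5, 0, -2, 2
d²: 16, 16, 25, 25, 0, 4, 4; Σd² = 90
ρ = 1 − 6·90/(7·48) = 1 − 540/336 = -0.607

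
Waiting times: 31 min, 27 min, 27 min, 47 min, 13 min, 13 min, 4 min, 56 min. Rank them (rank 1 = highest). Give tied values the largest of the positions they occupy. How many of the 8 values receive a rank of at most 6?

5

Sorted (descending): 56, 47, 31, 27, 27, 13, 13, 4
The 2 values of 27 occupy positions 4–5 → each gets rank 5.
The 2 values of 13 occupy positions 6–7 → each gets rank 7.
Ranks ≤ 6: {1, 2, 3, 5, 5} → 5 values.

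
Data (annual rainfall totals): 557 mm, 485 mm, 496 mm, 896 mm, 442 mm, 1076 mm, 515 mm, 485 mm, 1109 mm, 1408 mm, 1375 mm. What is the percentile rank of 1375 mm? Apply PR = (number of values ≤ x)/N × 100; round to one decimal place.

90.9

N = 11.
Strictly below 1375: 9. Equal to 1375: 1.
PR = 10/11 × 100 = 90.9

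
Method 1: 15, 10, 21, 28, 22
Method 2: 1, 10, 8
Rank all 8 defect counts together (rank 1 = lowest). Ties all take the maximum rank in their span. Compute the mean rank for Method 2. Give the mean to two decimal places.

Sorted (ascending): 1, 8, 10, 10, 15, 21, 22, 28
The 2 values of 10 occupy positions 3–4 → each gets rank 4.
Method 2 values → pooled ranks: 1→1, 10→4, 8→2
Mean rank = (1 + 4 + 2) / 3 = 2.33

2.33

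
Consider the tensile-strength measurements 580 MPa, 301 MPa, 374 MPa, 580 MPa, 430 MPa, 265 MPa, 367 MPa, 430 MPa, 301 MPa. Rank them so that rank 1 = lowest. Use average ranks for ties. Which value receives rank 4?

Sorted (ascending): 265, 301, 301, 367, 374, 430, 430, 580, 580
The 2 values of 301 occupy positions 2–3 → average rank (2+3)/2 = 2.5.
The 2 values of 430 occupy positions 6–7 → average rank (6+7)/2 = 6.5.
The 2 values of 580 occupy positions 8–9 → average rank (8+9)/2 = 8.5.
Rank 4 → value 367.

367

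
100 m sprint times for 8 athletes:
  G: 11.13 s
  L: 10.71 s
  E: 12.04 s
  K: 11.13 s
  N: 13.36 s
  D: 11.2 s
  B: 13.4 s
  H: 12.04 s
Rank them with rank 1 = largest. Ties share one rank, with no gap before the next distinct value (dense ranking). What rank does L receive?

6

Sorted (descending): 13.4, 13.36, 12.04, 12.04, 11.2, 11.13, 11.13, 10.71
The 2 values of 12.04 share dense rank 3.
The 2 values of 11.13 share dense rank 5.
Remaining distinct values take the next consecutive integers.
L has value 10.71 s → rank 6.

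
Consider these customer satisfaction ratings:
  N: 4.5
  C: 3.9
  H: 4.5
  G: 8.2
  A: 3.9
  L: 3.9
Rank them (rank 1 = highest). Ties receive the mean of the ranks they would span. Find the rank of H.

2.5

Sorted (descending): 8.2, 4.5, 4.5, 3.9, 3.9, 3.9
The 2 values of 4.5 occupy positions 2–3 → average rank (2+3)/2 = 2.5.
The 3 values of 3.9 occupy positions 4–6 → average rank 5.
H has value 4.5 → rank 2.5.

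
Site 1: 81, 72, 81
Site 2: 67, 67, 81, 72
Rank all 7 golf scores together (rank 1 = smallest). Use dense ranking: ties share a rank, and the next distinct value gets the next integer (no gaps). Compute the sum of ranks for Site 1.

8

Sorted (ascending): 67, 67, 72, 72, 81, 81, 81
The 2 values of 67 share dense rank 1.
The 2 values of 72 share dense rank 2.
The 3 values of 81 share dense rank 3.
Site 1 values → pooled ranks: 81→3, 72→2, 81→3
Rank sum = 3 + 2 + 3 = 8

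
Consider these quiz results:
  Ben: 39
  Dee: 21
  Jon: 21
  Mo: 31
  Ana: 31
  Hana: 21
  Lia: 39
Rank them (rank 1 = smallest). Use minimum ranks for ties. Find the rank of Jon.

1

Sorted (ascending): 21, 21, 21, 31, 31, 39, 39
The 3 values of 21 occupy positions 1–3 → each gets rank 1.
The 2 values of 31 occupy positions 4–5 → each gets rank 4.
The 2 values of 39 occupy positions 6–7 → each gets rank 6.
Jon has value 21 → rank 1.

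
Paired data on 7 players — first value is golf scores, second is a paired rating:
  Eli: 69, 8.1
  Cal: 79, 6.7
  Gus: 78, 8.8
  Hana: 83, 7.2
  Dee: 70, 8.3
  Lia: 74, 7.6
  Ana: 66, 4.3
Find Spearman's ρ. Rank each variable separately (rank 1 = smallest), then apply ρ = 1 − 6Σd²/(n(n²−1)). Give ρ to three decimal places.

0.036

Ranks of variable 1: 2, 6, 5, 7, 3, 4, 1
Ranks of variable 2: 5, 2, 7, 3, 6, 4, 1
d = r₁ − r₂: -3, 4, -2, 4, -3, 0, 0
d²: 9, 16, 4, 16, 9, 0, 0; Σd² = 54
ρ = 1 − 6·54/(7·48) = 1 − 324/336 = 0.036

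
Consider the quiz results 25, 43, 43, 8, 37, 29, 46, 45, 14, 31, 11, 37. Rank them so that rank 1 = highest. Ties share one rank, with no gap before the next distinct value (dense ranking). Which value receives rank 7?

25

Sorted (descending): 46, 45, 43, 43, 37, 37, 31, 29, 25, 14, 11, 8
The 2 values of 43 share dense rank 3.
The 2 values of 37 share dense rank 4.
Remaining distinct values take the next consecutive integers.
Rank 7 → value 25.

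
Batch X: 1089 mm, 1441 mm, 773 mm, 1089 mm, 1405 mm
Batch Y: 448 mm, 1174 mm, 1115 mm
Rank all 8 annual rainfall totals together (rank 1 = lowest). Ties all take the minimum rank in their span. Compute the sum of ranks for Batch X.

Sorted (ascending): 448, 773, 1089, 1089, 1115, 1174, 1405, 1441
The 2 values of 1089 occupy positions 3–4 → each gets rank 3.
Batch X values → pooled ranks: 1089→3, 1441→8, 773→2, 1089→3, 1405→7
Rank sum = 3 + 8 + 2 + 3 + 7 = 23

23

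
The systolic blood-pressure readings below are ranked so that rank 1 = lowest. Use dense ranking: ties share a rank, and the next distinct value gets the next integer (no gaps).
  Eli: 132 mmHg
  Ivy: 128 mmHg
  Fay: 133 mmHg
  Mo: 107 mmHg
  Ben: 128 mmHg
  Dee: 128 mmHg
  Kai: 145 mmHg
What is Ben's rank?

2

Sorted (ascending): 107, 128, 128, 128, 132, 133, 145
The 3 values of 128 share dense rank 2.
Remaining distinct values take the next consecutive integers.
Ben has value 128 mmHg → rank 2.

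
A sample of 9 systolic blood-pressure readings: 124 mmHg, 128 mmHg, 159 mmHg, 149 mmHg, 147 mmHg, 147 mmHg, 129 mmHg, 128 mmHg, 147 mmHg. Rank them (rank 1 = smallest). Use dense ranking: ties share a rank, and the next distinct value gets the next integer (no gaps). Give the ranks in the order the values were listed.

Sorted (ascending): 124, 128, 128, 129, 147, 147, 147, 149, 159
The 2 values of 128 share dense rank 2.
The 3 values of 147 share dense rank 4.
Remaining distinct values take the next consecutive integers.

1, 2, 6, 5, 4, 4, 3, 2, 4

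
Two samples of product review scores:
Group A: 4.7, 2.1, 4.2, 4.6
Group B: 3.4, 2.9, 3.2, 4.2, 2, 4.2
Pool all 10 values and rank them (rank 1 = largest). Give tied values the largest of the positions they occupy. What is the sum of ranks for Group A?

Sorted (descending): 4.7, 4.6, 4.2, 4.2, 4.2, 3.4, 3.2, 2.9, 2.1, 2
The 3 values of 4.2 occupy positions 3–5 → each gets rank 5.
Group A values → pooled ranks: 4.7→1, 2.1→9, 4.2→5, 4.6→2
Rank sum = 1 + 9 + 5 + 2 = 17

17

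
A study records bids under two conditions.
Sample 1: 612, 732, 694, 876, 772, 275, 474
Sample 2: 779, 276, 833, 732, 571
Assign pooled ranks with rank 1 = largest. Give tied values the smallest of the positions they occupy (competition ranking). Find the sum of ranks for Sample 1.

Sorted (descending): 876, 833, 779, 772, 732, 732, 694, 612, 571, 474, 276, 275
The 2 values of 732 occupy positions 5–6 → each gets rank 5.
Sample 1 values → pooled ranks: 612→8, 732→5, 694→7, 876→1, 772→4, 275→12, 474→10
Rank sum = 8 + 5 + 7 + 1 + 4 + 12 + 10 = 47

47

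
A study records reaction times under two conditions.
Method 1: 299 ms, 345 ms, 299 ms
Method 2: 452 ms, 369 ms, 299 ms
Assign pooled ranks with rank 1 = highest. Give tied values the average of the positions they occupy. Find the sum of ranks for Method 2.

Sorted (descending): 452, 369, 345, 299, 299, 299
The 3 values of 299 occupy positions 4–6 → average rank 5.
Method 2 values → pooled ranks: 452→1, 369→2, 299→5
Rank sum = 1 + 2 + 5 = 8

8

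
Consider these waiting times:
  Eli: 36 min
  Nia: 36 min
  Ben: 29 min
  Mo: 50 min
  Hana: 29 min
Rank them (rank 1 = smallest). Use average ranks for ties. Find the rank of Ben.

Sorted (ascending): 29, 29, 36, 36, 50
The 2 values of 29 occupy positions 1–2 → average rank (1+2)/2 = 1.5.
The 2 values of 36 occupy positions 3–4 → average rank (3+4)/2 = 3.5.
Ben has value 29 min → rank 1.5.

1.5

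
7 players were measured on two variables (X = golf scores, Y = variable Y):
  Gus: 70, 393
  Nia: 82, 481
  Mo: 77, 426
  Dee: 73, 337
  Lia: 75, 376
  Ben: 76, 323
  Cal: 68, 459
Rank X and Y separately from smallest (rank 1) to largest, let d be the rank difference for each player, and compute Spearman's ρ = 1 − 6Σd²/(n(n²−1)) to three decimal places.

0.143

Ranks of variable 1: 2, 7, 6, 3, 4, 5, 1
Ranks of variable 2: 4, 7, 5, 2, 3, 1, 6
d = r₁ − r₂: -2, 0, 1, 1, 1, 4, -5
d²: 4, 0, 1, 1, 1, 16, 25; Σd² = 48
ρ = 1 − 6·48/(7·48) = 1 − 288/336 = 0.143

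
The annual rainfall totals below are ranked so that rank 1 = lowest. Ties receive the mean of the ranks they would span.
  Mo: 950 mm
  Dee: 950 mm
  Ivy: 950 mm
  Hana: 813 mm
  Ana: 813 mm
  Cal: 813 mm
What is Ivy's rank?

5

Sorted (ascending): 813, 813, 813, 950, 950, 950
The 3 values of 813 occupy positions 1–3 → average rank 2.
The 3 values of 950 occupy positions 4–6 → average rank 5.
Ivy has value 950 mm → rank 5.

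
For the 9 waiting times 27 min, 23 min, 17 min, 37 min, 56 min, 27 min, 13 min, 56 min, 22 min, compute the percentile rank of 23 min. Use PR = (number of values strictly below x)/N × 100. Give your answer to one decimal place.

N = 9.
Strictly below 23: 3. Equal to 23: 1.
PR = 3/9 × 100 = 33.3

33.3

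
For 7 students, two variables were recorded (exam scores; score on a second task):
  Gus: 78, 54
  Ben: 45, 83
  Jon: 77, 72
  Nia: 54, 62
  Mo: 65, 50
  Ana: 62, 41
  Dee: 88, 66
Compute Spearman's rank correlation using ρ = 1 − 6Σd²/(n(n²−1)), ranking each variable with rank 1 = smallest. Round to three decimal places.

-0.107

Ranks of variable 1: 6, 1, 5, 2, 4, 3, 7
Ranks of variable 2: 3, 7, 6, 4, 2, 1, 5
d = r₁ − r₂: 3, -6, -1, -2, 2, 2, 2
d²: 9, 36, 1, 4, 4, 4, 4; Σd² = 62
ρ = 1 − 6·62/(7·48) = 1 − 372/336 = -0.107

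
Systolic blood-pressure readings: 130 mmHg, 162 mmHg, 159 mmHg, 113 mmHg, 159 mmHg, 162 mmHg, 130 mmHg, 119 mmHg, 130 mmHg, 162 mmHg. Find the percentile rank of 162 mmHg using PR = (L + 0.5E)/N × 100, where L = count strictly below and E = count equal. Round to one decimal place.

N = 10.
Strictly below 162: 7. Equal to 162: 3.
PR = (7 + 0.5·3)/10 × 100 = 85.0

85.0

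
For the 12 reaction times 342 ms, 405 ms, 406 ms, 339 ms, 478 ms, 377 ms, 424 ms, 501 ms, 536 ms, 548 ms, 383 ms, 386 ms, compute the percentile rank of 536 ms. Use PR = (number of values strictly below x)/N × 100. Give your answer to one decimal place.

83.3

N = 12.
Strictly below 536: 10. Equal to 536: 1.
PR = 10/12 × 100 = 83.3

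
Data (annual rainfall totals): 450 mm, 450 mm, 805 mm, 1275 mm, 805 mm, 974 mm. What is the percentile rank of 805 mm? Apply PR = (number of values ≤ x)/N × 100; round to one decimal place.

N = 6.
Strictly below 805: 2. Equal to 805: 2.
PR = 4/6 × 100 = 66.7

66.7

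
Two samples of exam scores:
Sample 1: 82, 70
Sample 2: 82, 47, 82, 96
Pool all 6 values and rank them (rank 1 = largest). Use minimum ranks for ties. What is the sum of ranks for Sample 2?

Sorted (descending): 96, 82, 82, 82, 70, 47
The 3 values of 82 occupy positions 2–4 → each gets rank 2.
Sample 2 values → pooled ranks: 82→2, 47→6, 82→2, 96→1
Rank sum = 2 + 6 + 2 + 1 = 11

11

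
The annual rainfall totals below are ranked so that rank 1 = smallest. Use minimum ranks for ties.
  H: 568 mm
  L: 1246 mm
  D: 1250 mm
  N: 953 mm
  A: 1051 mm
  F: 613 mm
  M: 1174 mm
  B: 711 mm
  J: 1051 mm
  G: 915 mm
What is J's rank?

Sorted (ascending): 568, 613, 711, 915, 953, 1051, 1051, 1174, 1246, 1250
The 2 values of 1051 occupy positions 6–7 → each gets rank 6.
J has value 1051 mm → rank 6.

6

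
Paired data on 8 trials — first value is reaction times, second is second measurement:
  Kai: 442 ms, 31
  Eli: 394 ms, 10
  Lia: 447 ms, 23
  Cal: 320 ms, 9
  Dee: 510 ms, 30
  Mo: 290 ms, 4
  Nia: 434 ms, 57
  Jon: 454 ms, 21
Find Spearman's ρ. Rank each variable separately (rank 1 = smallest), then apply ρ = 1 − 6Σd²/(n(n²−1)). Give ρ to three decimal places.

0.595

Ranks of variable 1: 5, 3, 6, 2, 8, 1, 4, 7
Ranks of variable 2: 7, 3, 5, 2, 6, 1, 8, 4
d = r₁ − r₂: -2, 0, 1, 0, 2, 0, -4, 3
d²: 4, 0, 1, 0, 4, 0, 16, 9; Σd² = 34
ρ = 1 − 6·34/(8·63) = 1 − 204/504 = 0.595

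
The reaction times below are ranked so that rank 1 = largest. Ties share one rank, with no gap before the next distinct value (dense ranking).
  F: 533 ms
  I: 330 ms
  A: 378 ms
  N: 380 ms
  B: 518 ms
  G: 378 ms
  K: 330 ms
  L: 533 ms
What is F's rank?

Sorted (descending): 533, 533, 518, 380, 378, 378, 330, 330
The 2 values of 533 share dense rank 1.
The 2 values of 378 share dense rank 4.
The 2 values of 330 share dense rank 5.
Remaining distinct values take the next consecutive integers.
F has value 533 ms → rank 1.

1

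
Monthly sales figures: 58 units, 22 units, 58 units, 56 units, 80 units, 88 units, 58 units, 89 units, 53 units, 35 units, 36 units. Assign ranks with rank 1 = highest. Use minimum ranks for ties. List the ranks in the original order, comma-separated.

Sorted (descending): 89, 88, 80, 58, 58, 58, 56, 53, 36, 35, 22
The 3 values of 58 occupy positions 4–6 → each gets rank 4.

4, 11, 4, 7, 3, 2, 4, 1, 8, 10, 9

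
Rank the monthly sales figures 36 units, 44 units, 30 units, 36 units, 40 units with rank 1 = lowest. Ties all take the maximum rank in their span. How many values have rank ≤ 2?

1

Sorted (ascending): 30, 36, 36, 40, 44
The 2 values of 36 occupy positions 2–3 → each gets rank 3.
Ranks ≤ 2: {1} → 1 value.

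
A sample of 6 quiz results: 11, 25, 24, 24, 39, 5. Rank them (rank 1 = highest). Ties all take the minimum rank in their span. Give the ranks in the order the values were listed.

5, 2, 3, 3, 1, 6

Sorted (descending): 39, 25, 24, 24, 11, 5
The 2 values of 24 occupy positions 3–4 → each gets rank 3.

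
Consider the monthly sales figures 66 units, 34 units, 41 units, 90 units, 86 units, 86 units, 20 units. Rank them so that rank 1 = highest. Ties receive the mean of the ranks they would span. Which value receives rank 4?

66

Sorted (descending): 90, 86, 86, 66, 41, 34, 20
The 2 values of 86 occupy positions 2–3 → average rank (2+3)/2 = 2.5.
Rank 4 → value 66.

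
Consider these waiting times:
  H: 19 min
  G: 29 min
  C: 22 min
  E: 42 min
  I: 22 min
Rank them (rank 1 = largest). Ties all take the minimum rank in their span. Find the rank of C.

Sorted (descending): 42, 29, 22, 22, 19
The 2 values of 22 occupy positions 3–4 → each gets rank 3.
C has value 22 min → rank 3.

3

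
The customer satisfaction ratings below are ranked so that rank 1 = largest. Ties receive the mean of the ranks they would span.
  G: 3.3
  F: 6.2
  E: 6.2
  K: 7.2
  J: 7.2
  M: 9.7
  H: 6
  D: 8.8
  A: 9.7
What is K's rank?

Sorted (descending): 9.7, 9.7, 8.8, 7.2, 7.2, 6.2, 6.2, 6, 3.3
The 2 values of 9.7 occupy positions 1–2 → average rank (1+2)/2 = 1.5.
The 2 values of 7.2 occupy positions 4–5 → average rank (4+5)/2 = 4.5.
The 2 values of 6.2 occupy positions 6–7 → average rank (6+7)/2 = 6.5.
K has value 7.2 → rank 4.5.

4.5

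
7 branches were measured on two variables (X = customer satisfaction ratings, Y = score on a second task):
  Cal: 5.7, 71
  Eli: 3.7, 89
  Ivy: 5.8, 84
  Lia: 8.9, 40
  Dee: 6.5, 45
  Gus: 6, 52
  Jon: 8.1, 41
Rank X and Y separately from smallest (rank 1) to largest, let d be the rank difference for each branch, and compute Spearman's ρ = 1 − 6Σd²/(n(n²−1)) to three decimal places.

Ranks of variable 1: 2, 1, 3, 7, 5, 4, 6
Ranks of variable 2: 5, 7, 6, 1, 3, 4, 2
d = r₁ − r₂: -3, -6, -3, 6, 2, 0, 4
d²: 9, 36, 9, 36, 4, 0, 16; Σd² = 110
ρ = 1 − 6·110/(7·48) = 1 − 660/336 = -0.964

-0.964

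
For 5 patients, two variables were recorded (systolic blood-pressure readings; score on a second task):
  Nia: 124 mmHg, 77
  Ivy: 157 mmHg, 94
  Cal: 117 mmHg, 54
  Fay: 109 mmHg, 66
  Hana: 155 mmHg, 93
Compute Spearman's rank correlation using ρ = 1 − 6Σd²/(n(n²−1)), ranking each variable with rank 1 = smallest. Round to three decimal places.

Ranks of variable 1: 3, 5, 2, 1, 4
Ranks of variable 2: 3, 5, 1, 2, 4
d = r₁ − r₂: 0, 0, 1, -1, 0
d²: 0, 0, 1, 1, 0; Σd² = 2
ρ = 1 − 6·2/(5·24) = 1 − 12/120 = 0.900

0.900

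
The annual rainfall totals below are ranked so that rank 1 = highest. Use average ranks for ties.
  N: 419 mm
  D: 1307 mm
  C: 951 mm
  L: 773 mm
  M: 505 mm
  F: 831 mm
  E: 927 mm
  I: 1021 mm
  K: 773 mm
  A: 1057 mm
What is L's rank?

7.5

Sorted (descending): 1307, 1057, 1021, 951, 927, 831, 773, 773, 505, 419
The 2 values of 773 occupy positions 7–8 → average rank (7+8)/2 = 7.5.
L has value 773 mm → rank 7.5.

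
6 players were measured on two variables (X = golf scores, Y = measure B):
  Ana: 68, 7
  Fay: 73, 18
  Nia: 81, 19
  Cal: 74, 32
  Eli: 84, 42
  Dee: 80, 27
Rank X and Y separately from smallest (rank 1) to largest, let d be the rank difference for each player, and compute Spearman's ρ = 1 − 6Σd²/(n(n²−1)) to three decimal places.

Ranks of variable 1: 1, 2, 5, 3, 6, 4
Ranks of variable 2: 1, 2, 3, 5, 6, 4
d = r₁ − r₂: 0, 0, 2, -2, 0, 0
d²: 0, 0, 4, 4, 0, 0; Σd² = 8
ρ = 1 − 6·8/(6·35) = 1 − 48/210 = 0.771

0.771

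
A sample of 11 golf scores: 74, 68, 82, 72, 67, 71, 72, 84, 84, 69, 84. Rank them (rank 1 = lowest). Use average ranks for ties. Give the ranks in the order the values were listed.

Sorted (ascending): 67, 68, 69, 71, 72, 72, 74, 82, 84, 84, 84
The 2 values of 72 occupy positions 5–6 → average rank (5+6)/2 = 5.5.
The 3 values of 84 occupy positions 9–11 → average rank 10.

7, 2, 8, 5.5, 1, 4, 5.5, 10, 10, 3, 10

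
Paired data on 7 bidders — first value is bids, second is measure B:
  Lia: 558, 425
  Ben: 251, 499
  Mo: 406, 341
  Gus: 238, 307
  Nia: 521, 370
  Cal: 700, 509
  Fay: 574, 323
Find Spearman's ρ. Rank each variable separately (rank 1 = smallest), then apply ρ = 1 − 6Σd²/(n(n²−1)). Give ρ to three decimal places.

0.429

Ranks of variable 1: 5, 2, 3, 1, 4, 7, 6
Ranks of variable 2: 5, 6, 3, 1, 4, 7, 2
d = r₁ − r₂: 0, -4, 0, 0, 0, 0, 4
d²: 0, 16, 0, 0, 0, 0, 16; Σd² = 32
ρ = 1 − 6·32/(7·48) = 1 − 192/336 = 0.429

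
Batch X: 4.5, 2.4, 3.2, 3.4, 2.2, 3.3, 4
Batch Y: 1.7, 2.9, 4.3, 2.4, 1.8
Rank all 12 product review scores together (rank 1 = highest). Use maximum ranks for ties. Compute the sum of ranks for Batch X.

38

Sorted (descending): 4.5, 4.3, 4, 3.4, 3.3, 3.2, 2.9, 2.4, 2.4, 2.2, 1.8, 1.7
The 2 values of 2.4 occupy positions 8–9 → each gets rank 9.
Batch X values → pooled ranks: 4.5→1, 2.4→9, 3.2→6, 3.4→4, 2.2→10, 3.3→5, 4→3
Rank sum = 1 + 9 + 6 + 4 + 10 + 5 + 3 = 38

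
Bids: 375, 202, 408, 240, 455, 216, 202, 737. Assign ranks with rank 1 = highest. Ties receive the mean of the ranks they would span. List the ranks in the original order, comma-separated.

Sorted (descending): 737, 455, 408, 375, 240, 216, 202, 202
The 2 values of 202 occupy positions 7–8 → average rank (7+8)/2 = 7.5.

4, 7.5, 3, 5, 2, 6, 7.5, 1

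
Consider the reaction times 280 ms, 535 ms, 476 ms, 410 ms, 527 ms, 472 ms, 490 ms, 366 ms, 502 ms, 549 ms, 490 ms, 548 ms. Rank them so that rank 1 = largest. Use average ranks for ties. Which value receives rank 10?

Sorted (descending): 549, 548, 535, 527, 502, 490, 490, 476, 472, 410, 366, 280
The 2 values of 490 occupy positions 6–7 → average rank (6+7)/2 = 6.5.
Rank 10 → value 410.

410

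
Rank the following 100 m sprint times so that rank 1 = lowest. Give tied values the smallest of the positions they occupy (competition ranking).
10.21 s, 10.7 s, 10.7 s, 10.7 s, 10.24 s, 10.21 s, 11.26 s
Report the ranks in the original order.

1, 4, 4, 4, 3, 1, 7

Sorted (ascending): 10.21, 10.21, 10.24, 10.7, 10.7, 10.7, 11.26
The 2 values of 10.21 occupy positions 1–2 → each gets rank 1.
The 3 values of 10.7 occupy positions 4–6 → each gets rank 4.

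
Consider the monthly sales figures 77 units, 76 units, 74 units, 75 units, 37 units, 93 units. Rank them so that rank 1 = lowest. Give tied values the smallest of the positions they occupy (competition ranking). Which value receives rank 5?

Sorted (ascending): 37, 74, 75, 76, 77, 93
No ties — each value takes its position as its rank.
Rank 5 → value 77.

77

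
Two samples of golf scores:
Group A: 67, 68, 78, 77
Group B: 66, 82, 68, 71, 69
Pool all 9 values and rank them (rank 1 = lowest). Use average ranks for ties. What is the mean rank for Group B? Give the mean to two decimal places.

4.90

Sorted (ascending): 66, 67, 68, 68, 69, 71, 77, 78, 82
The 2 values of 68 occupy positions 3–4 → average rank (3+4)/2 = 3.5.
Group B values → pooled ranks: 66→1, 82→9, 68→3.5, 71→6, 69→5
Mean rank = (1 + 9 + 3.5 + 6 + 5) / 5 = 4.90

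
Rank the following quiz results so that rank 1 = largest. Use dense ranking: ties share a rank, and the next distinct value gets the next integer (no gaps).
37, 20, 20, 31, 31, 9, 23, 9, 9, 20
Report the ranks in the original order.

Sorted (descending): 37, 31, 31, 23, 20, 20, 20, 9, 9, 9
The 2 values of 31 share dense rank 2.
The 3 values of 20 share dense rank 4.
The 3 values of 9 share dense rank 5.
Remaining distinct values take the next consecutive integers.

1, 4, 4, 2, 2, 5, 3, 5, 5, 4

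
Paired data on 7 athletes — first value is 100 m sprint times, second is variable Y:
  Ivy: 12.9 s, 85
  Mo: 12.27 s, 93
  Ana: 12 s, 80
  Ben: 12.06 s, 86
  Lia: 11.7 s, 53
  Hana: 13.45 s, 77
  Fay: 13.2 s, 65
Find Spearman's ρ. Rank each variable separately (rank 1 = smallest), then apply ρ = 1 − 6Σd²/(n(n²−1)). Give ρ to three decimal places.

0.036

Ranks of variable 1: 5, 4, 2, 3, 1, 7, 6
Ranks of variable 2: 5, 7, 4, 6, 1, 3, 2
d = r₁ − r₂: 0, -3, -2, -3, 0, 4, 4
d²: 0, 9, 4, 9, 0, 16, 16; Σd² = 54
ρ = 1 − 6·54/(7·48) = 1 − 324/336 = 0.036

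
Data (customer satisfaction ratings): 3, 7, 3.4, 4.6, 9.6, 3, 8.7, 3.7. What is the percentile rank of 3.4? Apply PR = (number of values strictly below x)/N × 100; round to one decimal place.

N = 8.
Strictly below 3.4: 2. Equal to 3.4: 1.
PR = 2/8 × 100 = 25.0

25.0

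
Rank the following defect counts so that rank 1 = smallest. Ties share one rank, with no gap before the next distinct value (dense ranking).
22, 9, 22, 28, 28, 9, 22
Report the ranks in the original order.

2, 1, 2, 3, 3, 1, 2

Sorted (ascending): 9, 9, 22, 22, 22, 28, 28
The 2 values of 9 share dense rank 1.
The 3 values of 22 share dense rank 2.
The 2 values of 28 share dense rank 3.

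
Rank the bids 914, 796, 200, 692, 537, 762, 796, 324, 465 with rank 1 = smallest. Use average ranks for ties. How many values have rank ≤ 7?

Sorted (ascending): 200, 324, 465, 537, 692, 762, 796, 796, 914
The 2 values of 796 occupy positions 7–8 → average rank (7+8)/2 = 7.5.
Ranks ≤ 7: {1, 2, 3, 4, 5, 6} → 6 values.

6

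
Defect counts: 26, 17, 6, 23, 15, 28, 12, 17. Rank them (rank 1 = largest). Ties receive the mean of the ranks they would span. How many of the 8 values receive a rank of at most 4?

Sorted (descending): 28, 26, 23, 17, 17, 15, 12, 6
The 2 values of 17 occupy positions 4–5 → average rank (4+5)/2 = 4.5.
Ranks ≤ 4: {1, 2, 3} → 3 values.

3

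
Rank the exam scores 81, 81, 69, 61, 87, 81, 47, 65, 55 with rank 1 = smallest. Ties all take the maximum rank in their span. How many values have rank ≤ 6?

Sorted (ascending): 47, 55, 61, 65, 69, 81, 81, 81, 87
The 3 values of 81 occupy positions 6–8 → each gets rank 8.
Ranks ≤ 6: {1, 2, 3, 4, 5} → 5 values.

5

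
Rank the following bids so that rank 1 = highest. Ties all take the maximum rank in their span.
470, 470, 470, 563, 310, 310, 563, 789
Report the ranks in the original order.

6, 6, 6, 3, 8, 8, 3, 1

Sorted (descending): 789, 563, 563, 470, 470, 470, 310, 310
The 2 values of 563 occupy positions 2–3 → each gets rank 3.
The 3 values of 470 occupy positions 4–6 → each gets rank 6.
The 2 values of 310 occupy positions 7–8 → each gets rank 8.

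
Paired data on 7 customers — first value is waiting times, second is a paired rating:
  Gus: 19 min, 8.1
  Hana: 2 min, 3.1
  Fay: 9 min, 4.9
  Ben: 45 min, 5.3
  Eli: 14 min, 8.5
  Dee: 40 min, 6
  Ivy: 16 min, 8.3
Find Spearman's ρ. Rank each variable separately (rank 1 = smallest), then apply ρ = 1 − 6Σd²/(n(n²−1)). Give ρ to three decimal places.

0.286

Ranks of variable 1: 5, 1, 2, 7, 3, 6, 4
Ranks of variable 2: 5, 1, 2, 3, 7, 4, 6
d = r₁ − r₂: 0, 0, 0, 4, -4, 2, -2
d²: 0, 0, 0, 16, 16, 4, 4; Σd² = 40
ρ = 1 − 6·40/(7·48) = 1 − 240/336 = 0.286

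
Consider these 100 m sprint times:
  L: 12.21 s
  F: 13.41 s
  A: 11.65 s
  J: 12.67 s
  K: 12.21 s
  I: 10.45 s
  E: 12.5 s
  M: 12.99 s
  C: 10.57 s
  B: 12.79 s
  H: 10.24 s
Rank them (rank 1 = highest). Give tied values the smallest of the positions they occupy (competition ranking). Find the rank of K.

Sorted (descending): 13.41, 12.99, 12.79, 12.67, 12.5, 12.21, 12.21, 11.65, 10.57, 10.45, 10.24
The 2 values of 12.21 occupy positions 6–7 → each gets rank 6.
K has value 12.21 s → rank 6.

6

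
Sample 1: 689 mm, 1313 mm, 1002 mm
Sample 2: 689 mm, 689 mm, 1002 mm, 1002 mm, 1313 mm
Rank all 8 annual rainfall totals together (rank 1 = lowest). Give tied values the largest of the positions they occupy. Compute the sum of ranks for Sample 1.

Sorted (ascending): 689, 689, 689, 1002, 1002, 1002, 1313, 1313
The 3 values of 689 occupy positions 1–3 → each gets rank 3.
The 3 values of 1002 occupy positions 4–6 → each gets rank 6.
The 2 values of 1313 occupy positions 7–8 → each gets rank 8.
Sample 1 values → pooled ranks: 689→3, 1313→8, 1002→6
Rank sum = 3 + 8 + 6 = 17

17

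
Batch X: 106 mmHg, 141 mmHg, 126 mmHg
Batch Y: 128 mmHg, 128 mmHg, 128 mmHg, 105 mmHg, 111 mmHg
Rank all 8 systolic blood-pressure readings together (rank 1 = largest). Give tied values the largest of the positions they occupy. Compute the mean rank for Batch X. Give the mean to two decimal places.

4.33

Sorted (descending): 141, 128, 128, 128, 126, 111, 106, 105
The 3 values of 128 occupy positions 2–4 → each gets rank 4.
Batch X values → pooled ranks: 106→7, 141→1, 126→5
Mean rank = (7 + 1 + 5) / 3 = 4.33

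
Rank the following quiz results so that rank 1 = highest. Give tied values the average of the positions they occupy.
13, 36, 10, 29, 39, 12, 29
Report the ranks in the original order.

Sorted (descending): 39, 36, 29, 29, 13, 12, 10
The 2 values of 29 occupy positions 3–4 → average rank (3+4)/2 = 3.5.

5, 2, 7, 3.5, 1, 6, 3.5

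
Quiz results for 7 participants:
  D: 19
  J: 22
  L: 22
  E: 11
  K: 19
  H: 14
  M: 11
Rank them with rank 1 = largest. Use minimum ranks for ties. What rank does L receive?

Sorted (descending): 22, 22, 19, 19, 14, 11, 11
The 2 values of 22 occupy positions 1–2 → each gets rank 1.
The 2 values of 19 occupy positions 3–4 → each gets rank 3.
The 2 values of 11 occupy positions 6–7 → each gets rank 6.
L has value 22 → rank 1.

1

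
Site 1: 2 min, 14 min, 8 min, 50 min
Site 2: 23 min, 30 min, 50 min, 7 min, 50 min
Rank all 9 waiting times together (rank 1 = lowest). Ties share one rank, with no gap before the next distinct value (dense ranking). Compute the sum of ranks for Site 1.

Sorted (ascending): 2, 7, 8, 14, 23, 30, 50, 50, 50
The 3 values of 50 share dense rank 7.
Remaining distinct values take the next consecutive integers.
Site 1 values → pooled ranks: 2→1, 14→4, 8→3, 50→7
Rank sum = 1 + 4 + 3 + 7 = 15

15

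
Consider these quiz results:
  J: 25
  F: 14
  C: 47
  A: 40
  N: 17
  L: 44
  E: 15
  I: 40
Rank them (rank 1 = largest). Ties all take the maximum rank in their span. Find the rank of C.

Sorted (descending): 47, 44, 40, 40, 25, 17, 15, 14
The 2 values of 40 occupy positions 3–4 → each gets rank 4.
C has value 47 → rank 1.

1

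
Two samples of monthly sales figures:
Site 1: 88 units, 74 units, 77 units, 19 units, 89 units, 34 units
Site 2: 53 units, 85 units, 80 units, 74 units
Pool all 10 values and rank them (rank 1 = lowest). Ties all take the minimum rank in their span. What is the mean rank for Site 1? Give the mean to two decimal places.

Sorted (ascending): 19, 34, 53, 74, 74, 77, 80, 85, 88, 89
The 2 values of 74 occupy positions 4–5 → each gets rank 4.
Site 1 values → pooled ranks: 88→9, 74→4, 77→6, 19→1, 89→10, 34→2
Mean rank = (9 + 4 + 6 + 1 + 10 + 2) / 6 = 5.33

5.33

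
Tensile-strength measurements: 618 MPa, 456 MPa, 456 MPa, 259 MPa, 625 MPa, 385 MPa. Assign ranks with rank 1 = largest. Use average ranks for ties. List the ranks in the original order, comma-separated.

2, 3.5, 3.5, 6, 1, 5

Sorted (descending): 625, 618, 456, 456, 385, 259
The 2 values of 456 occupy positions 3–4 → average rank (3+4)/2 = 3.5.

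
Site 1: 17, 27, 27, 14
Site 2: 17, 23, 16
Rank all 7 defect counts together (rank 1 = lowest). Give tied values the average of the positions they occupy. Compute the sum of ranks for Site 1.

17.5

Sorted (ascending): 14, 16, 17, 17, 23, 27, 27
The 2 values of 17 occupy positions 3–4 → average rank (3+4)/2 = 3.5.
The 2 values of 27 occupy positions 6–7 → average rank (6+7)/2 = 6.5.
Site 1 values → pooled ranks: 17→3.5, 27→6.5, 27→6.5, 14→1
Rank sum = 3.5 + 6.5 + 6.5 + 1 = 17.5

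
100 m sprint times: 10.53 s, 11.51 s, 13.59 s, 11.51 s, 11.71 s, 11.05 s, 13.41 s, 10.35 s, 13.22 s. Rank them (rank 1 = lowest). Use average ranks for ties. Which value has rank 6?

Sorted (ascending): 10.35, 10.53, 11.05, 11.51, 11.51, 11.71, 13.22, 13.41, 13.59
The 2 values of 11.51 occupy positions 4–5 → average rank (4+5)/2 = 4.5.
Rank 6 → value 11.71.

11.71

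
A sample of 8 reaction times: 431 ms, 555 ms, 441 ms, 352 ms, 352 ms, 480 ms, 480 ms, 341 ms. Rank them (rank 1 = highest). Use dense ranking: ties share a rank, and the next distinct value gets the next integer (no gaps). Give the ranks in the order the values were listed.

Sorted (descending): 555, 480, 480, 441, 431, 352, 352, 341
The 2 values of 480 share dense rank 2.
The 2 values of 352 share dense rank 5.
Remaining distinct values take the next consecutive integers.

4, 1, 3, 5, 5, 2, 2, 6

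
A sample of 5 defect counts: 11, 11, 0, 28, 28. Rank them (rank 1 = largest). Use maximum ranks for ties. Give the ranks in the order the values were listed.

Sorted (descending): 28, 28, 11, 11, 0
The 2 values of 28 occupy positions 1–2 → each gets rank 2.
The 2 values of 11 occupy positions 3–4 → each gets rank 4.

4, 4, 5, 2, 2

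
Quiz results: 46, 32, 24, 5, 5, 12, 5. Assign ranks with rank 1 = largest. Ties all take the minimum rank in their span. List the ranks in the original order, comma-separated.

Sorted (descending): 46, 32, 24, 12, 5, 5, 5
The 3 values of 5 occupy positions 5–7 → each gets rank 5.

1, 2, 3, 5, 5, 4, 5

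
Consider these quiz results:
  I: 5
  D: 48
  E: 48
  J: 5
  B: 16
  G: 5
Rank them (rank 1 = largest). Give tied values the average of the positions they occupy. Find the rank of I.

Sorted (descending): 48, 48, 16, 5, 5, 5
The 2 values of 48 occupy positions 1–2 → average rank (1+2)/2 = 1.5.
The 3 values of 5 occupy positions 4–6 → average rank 5.
I has value 5 → rank 5.

5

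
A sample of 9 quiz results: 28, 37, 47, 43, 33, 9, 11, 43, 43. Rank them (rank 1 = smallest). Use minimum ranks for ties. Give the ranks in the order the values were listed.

Sorted (ascending): 9, 11, 28, 33, 37, 43, 43, 43, 47
The 3 values of 43 occupy positions 6–8 → each gets rank 6.

3, 5, 9, 6, 4, 1, 2, 6, 6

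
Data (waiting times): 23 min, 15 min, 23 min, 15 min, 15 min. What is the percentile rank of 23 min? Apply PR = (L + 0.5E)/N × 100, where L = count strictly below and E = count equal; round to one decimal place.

80.0

N = 5.
Strictly below 23: 3. Equal to 23: 2.
PR = (3 + 0.5·2)/5 × 100 = 80.0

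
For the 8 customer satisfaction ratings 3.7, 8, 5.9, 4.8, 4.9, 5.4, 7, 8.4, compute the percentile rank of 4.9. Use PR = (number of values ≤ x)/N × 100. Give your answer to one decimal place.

37.5

N = 8.
Strictly below 4.9: 2. Equal to 4.9: 1.
PR = 3/8 × 100 = 37.5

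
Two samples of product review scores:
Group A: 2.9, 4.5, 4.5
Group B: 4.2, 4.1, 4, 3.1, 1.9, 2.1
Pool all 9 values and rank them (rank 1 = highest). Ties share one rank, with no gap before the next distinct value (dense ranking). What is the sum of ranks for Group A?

Sorted (descending): 4.5, 4.5, 4.2, 4.1, 4, 3.1, 2.9, 2.1, 1.9
The 2 values of 4.5 share dense rank 1.
Remaining distinct values take the next consecutive integers.
Group A values → pooled ranks: 2.9→6, 4.5→1, 4.5→1
Rank sum = 6 + 1 + 1 = 8

8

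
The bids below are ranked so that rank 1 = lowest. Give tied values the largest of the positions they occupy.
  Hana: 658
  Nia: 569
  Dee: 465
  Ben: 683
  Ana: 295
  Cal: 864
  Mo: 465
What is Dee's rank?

Sorted (ascending): 295, 465, 465, 569, 658, 683, 864
The 2 values of 465 occupy positions 2–3 → each gets rank 3.
Dee has value 465 → rank 3.

3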